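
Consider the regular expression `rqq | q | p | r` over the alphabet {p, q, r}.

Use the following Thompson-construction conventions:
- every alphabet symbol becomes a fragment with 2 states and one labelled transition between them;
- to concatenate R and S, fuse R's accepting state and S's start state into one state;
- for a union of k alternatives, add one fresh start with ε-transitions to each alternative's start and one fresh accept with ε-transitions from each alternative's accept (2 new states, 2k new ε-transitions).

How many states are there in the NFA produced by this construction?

Recursing over subexpressions:
Each of the 6 symbol leaves contributes a 2-state fragment.
  rqq → 4 states
  rqq | q | p | r → 12 states

12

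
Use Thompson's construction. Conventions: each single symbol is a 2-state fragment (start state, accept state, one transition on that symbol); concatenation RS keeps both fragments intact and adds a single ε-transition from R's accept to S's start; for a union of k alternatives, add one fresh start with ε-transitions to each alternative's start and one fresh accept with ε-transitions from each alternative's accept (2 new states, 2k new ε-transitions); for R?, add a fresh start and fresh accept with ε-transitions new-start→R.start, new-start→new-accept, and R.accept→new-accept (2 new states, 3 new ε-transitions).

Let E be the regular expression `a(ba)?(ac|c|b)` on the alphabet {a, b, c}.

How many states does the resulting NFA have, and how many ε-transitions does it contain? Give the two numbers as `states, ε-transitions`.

Per subexpression:
Each of the 7 symbol leaves contributes 2 states and 0 ε-transitions.
  ba → 4 states, 1 ε-transition
  (ba)? → 6 states, 4 ε-transitions
  ac → 4 states, 1 ε-transition
  ac|c|b → 10 states, 7 ε-transitions
  a(ba)?(ac|c|b) → 18 states, 13 ε-transitions

18, 13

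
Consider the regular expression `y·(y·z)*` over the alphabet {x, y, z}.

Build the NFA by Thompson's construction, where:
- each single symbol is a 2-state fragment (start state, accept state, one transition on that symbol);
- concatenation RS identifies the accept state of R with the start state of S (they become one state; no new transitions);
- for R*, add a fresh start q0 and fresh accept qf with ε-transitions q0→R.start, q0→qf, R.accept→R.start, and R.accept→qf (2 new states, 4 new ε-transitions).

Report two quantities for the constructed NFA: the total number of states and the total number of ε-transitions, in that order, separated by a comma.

6, 4

Bottom-up over the parse tree:
Each of the 3 symbol leaves contributes 2 states and 0 ε-transitions.
  y·z → 3 states, 0 ε-transitions
  (y·z)* → 5 states, 4 ε-transitions
  y·(y·z)* → 6 states, 4 ε-transitions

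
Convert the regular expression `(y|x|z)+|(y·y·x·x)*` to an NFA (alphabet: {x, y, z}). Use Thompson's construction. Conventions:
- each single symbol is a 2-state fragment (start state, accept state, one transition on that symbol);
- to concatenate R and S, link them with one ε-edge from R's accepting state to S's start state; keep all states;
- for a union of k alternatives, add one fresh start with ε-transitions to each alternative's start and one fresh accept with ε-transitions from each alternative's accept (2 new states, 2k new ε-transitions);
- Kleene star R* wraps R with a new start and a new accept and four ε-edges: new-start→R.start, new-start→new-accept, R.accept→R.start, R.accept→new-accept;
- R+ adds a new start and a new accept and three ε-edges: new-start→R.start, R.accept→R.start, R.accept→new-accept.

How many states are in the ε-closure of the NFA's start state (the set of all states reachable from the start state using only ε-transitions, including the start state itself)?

Let C(F) = |ε-closure(F.start)| within fragment F, and note whether F accepts ε. Symbol fragments have C = 1 and do not accept ε. Then:
  y|x|z — |ε-closure| = 1 + 1 + 1 + 1 = 4 (the new accept is not ε-reachable since no branch accepts ε)
  (y|x|z)+ — |ε-closure| = 1 + 4 = 5 (the body doesn't accept ε, so the new accept is not reached)
  y·y·x·x — |ε-closure| equals the left operand's closure size = 1 (its accept is not ε-reachable, so the closure stops there)
  (y·y·x·x)* — new start has ε-edges to the inner start and to the new accept, so |ε-closure| = 2 + 1 = 3
  (y|x|z)+|(y·y·x·x)* — |ε-closure| = 1 (new start) + (5 + 3) + 1 (new accept, since some branch ε-reaches its own accept) = 10

10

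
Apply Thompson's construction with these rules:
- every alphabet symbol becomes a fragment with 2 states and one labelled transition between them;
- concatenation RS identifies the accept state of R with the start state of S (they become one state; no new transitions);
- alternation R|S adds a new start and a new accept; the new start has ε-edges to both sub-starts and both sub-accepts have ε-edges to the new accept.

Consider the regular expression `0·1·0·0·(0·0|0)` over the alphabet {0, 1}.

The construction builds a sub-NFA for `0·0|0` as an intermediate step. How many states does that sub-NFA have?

Fragment for `0·0|0`:
Each of the 3 symbol leaves contributes a 2-state fragment.
  0·0 → 3 states
  0·0|0 → 7 states

7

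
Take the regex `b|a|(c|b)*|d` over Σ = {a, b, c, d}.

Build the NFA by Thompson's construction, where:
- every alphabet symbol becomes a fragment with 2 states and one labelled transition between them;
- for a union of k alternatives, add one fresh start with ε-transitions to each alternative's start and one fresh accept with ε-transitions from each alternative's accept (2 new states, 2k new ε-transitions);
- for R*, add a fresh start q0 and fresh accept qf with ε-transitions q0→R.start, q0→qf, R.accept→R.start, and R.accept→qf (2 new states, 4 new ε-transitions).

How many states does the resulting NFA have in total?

16

Building bottom-up:
Each of the 5 symbol leaves contributes a 2-state fragment.
  c|b — 6 states
  (c|b)* — 8 states
  b|a|(c|b)*|d — 16 states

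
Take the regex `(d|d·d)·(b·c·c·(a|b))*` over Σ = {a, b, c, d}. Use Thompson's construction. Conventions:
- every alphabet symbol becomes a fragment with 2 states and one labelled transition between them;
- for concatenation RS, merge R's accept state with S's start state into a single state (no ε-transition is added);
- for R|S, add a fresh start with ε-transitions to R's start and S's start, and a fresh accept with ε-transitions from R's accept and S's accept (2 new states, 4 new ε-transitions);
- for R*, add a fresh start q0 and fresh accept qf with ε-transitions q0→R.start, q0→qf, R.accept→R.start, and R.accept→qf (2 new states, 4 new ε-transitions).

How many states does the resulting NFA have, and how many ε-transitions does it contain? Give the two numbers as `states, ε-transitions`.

Per subexpression:
Each of the 8 symbol leaves contributes 2 states and 0 ε-transitions.
  d·d → 3 states, 0 ε-transitions
  d|d·d → 7 states, 4 ε-transitions
  a|b → 6 states, 4 ε-transitions
  b·c·c·(a|b) → 9 states, 4 ε-transitions
  (b·c·c·(a|b))* → 11 states, 8 ε-transitions
  (d|d·d)·(b·c·c·(a|b))* → 17 states, 12 ε-transitions

17, 12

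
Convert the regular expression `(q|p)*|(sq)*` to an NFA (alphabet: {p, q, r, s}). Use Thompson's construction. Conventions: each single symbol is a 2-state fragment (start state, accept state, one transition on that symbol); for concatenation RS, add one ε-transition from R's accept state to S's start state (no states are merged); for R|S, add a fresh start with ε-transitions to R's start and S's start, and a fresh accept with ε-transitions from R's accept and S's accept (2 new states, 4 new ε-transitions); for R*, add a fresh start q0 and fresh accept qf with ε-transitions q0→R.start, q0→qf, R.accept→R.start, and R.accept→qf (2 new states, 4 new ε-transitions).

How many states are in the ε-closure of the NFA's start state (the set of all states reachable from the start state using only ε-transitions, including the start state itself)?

10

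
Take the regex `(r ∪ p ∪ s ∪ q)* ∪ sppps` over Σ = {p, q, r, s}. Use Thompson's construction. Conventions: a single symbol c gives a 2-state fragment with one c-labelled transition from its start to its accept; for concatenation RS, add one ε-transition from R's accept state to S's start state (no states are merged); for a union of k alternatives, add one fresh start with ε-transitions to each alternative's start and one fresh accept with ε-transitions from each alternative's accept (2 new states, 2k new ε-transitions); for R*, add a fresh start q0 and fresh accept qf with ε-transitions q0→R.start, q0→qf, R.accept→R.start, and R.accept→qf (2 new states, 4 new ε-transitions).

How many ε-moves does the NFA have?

20

Recursing over subexpressions:
Each of the 9 symbol leaves contributes 0 ε-transitions.
  r ∪ p ∪ s ∪ q : 8 ε-transitions
  (r ∪ p ∪ s ∪ q)* : 12 ε-transitions
  sppps : 4 ε-transitions
  (r ∪ p ∪ s ∪ q)* ∪ sppps : 20 ε-transitions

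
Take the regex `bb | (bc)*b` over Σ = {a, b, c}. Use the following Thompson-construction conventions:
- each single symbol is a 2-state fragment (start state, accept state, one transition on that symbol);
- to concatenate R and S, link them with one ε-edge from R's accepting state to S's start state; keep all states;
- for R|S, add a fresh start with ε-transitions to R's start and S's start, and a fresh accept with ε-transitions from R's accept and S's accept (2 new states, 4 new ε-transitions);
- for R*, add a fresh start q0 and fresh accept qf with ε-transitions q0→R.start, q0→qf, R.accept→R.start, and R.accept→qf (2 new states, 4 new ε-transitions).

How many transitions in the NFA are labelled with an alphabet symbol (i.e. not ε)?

5

By structural recursion:
Each of the 5 symbol leaves contributes exactly 1 symbol transition.
  bb — 2 symbol transitions
  bc — 2 symbol transitions
  (bc)* — 2 symbol transitions
  (bc)*b — 3 symbol transitions
  bb | (bc)*b — 5 symbol transitions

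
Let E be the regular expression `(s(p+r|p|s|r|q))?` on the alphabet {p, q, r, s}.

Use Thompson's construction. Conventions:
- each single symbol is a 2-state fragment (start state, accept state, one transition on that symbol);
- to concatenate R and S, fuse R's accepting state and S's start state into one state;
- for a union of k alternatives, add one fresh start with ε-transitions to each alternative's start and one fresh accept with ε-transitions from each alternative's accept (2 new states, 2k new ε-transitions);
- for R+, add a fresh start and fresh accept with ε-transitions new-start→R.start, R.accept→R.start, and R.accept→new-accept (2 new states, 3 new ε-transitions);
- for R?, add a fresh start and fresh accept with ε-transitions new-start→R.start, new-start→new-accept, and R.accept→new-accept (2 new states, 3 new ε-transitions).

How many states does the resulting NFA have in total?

18

Per subexpression:
Each of the 7 symbol leaves contributes a 2-state fragment.
  p+ : 4 states
  p+r : 5 states
  p+r|p|s|r|q : 15 states
  s(p+r|p|s|r|q) : 16 states
  (s(p+r|p|s|r|q))? : 18 states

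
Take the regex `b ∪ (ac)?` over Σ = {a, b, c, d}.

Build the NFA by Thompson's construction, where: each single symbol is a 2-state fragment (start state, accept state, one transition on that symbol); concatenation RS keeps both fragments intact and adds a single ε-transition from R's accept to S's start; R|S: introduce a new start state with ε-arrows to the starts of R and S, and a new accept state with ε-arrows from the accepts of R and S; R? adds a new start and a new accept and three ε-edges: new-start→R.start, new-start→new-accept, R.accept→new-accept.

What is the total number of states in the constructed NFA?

Bottom-up over the parse tree:
Each of the 3 symbol leaves contributes a 2-state fragment.
  ac — 4 states
  (ac)? — 6 states
  b ∪ (ac)? — 10 states

10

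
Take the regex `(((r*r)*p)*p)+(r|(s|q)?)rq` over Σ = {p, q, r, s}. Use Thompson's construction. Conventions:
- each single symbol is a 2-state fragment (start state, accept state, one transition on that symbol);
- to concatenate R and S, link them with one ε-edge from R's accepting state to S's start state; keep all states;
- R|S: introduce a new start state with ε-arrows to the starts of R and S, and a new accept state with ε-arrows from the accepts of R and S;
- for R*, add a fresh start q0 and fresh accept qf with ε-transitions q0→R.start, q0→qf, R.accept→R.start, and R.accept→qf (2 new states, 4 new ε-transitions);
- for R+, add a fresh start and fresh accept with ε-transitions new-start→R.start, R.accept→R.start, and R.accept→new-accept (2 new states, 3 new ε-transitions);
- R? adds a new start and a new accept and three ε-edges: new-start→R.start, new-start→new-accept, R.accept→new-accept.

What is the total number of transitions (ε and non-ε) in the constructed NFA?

41

Building bottom-up:
Each of the 9 symbol leaves contributes 1 transition (1 symbol, 0 ε).
  r* : 5 transitions (1 symbol, 4 ε)
  r*r : 7 transitions (2 symbol, 5 ε)
  (r*r)* : 11 transitions (2 symbol, 9 ε)
  (r*r)*p : 13 transitions (3 symbol, 10 ε)
  ((r*r)*p)* : 17 transitions (3 symbol, 14 ε)
  ((r*r)*p)*p : 19 transitions (4 symbol, 15 ε)
  (((r*r)*p)*p)+ : 22 transitions (4 symbol, 18 ε)
  s|q : 6 transitions (2 symbol, 4 ε)
  (s|q)? : 9 transitions (2 symbol, 7 ε)
  r|(s|q)? : 14 transitions (3 symbol, 11 ε)
  (((r*r)*p)*p)+(r|(s|q)?)rq : 41 transitions (9 symbol, 32 ε)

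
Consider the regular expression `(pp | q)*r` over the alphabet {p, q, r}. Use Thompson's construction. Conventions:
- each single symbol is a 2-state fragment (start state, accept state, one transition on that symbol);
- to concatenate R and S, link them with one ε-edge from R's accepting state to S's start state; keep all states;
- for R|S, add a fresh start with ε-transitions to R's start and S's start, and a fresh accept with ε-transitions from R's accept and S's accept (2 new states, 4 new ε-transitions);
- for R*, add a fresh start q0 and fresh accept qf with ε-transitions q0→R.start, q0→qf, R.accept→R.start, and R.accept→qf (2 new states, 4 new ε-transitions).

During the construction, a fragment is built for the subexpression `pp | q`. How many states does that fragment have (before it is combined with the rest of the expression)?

8

Fragment for `pp | q`:
Each of the 3 symbol leaves contributes a 2-state fragment.
  pp — 4 states
  pp | q — 8 states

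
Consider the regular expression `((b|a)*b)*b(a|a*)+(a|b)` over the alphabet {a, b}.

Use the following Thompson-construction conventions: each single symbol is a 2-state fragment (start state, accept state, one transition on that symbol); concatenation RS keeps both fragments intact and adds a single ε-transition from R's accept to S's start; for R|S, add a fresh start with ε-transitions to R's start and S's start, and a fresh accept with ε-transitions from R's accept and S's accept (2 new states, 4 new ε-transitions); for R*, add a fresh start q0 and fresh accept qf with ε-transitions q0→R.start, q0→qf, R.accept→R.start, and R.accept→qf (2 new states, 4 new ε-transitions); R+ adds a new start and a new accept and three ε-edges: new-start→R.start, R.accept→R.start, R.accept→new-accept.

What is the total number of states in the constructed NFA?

Recursing over subexpressions:
Each of the 8 symbol leaves contributes a 2-state fragment.
  b|a → 6 states
  (b|a)* → 8 states
  (b|a)*b → 10 states
  ((b|a)*b)* → 12 states
  a* → 4 states
  a|a* → 8 states
  (a|a*)+ → 10 states
  a|b → 6 states
  ((b|a)*b)*b(a|a*)+(a|b) → 30 states

30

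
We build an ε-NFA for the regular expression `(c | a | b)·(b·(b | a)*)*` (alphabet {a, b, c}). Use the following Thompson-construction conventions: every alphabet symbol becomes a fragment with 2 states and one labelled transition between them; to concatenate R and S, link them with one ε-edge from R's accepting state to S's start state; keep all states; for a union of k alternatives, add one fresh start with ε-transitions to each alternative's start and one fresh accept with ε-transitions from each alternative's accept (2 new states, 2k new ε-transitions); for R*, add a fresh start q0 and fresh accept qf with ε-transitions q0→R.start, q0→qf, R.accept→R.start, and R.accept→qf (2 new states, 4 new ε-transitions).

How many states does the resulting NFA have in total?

Bottom-up over the parse tree:
Each of the 6 symbol leaves contributes a 2-state fragment.
  c | a | b : 8 states
  b | a : 6 states
  (b | a)* : 8 states
  b·(b | a)* : 10 states
  (b·(b | a)*)* : 12 states
  (c | a | b)·(b·(b | a)*)* : 20 states

20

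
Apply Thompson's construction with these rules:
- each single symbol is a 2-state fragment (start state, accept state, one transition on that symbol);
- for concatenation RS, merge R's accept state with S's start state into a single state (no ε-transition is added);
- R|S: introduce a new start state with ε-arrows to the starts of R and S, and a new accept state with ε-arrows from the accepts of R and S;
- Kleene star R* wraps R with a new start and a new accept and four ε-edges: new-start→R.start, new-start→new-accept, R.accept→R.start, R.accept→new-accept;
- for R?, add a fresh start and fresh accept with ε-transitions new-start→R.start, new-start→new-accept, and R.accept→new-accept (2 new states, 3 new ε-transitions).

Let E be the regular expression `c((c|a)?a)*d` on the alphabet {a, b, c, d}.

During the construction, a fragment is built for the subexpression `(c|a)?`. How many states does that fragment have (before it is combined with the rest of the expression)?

Fragment for `(c|a)?`:
Each of the 2 symbol leaves contributes a 2-state fragment.
  c|a = 6 states
  (c|a)? = 8 states

8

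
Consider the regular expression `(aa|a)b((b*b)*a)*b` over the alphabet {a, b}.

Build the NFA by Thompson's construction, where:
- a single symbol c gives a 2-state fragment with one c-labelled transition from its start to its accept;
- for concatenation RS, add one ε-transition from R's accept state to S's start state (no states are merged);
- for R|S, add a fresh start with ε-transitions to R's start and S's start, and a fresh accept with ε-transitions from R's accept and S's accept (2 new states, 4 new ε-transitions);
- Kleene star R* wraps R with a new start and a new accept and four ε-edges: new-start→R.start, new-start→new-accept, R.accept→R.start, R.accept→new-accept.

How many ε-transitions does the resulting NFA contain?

By structural recursion:
Each of the 8 symbol leaves contributes 0 ε-transitions.
  aa → 1 ε-transition
  aa|a → 5 ε-transitions
  b* → 4 ε-transitions
  b*b → 5 ε-transitions
  (b*b)* → 9 ε-transitions
  (b*b)*a → 10 ε-transitions
  ((b*b)*a)* → 14 ε-transitions
  (aa|a)b((b*b)*a)*b → 22 ε-transitions

22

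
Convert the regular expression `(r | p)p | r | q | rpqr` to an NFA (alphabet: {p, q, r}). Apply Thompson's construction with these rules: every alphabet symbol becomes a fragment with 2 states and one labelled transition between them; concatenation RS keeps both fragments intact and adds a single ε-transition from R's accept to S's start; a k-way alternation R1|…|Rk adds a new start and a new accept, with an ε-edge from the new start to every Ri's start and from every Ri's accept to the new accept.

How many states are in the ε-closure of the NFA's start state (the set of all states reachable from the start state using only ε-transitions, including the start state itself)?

Compute the ε-closure size of each fragment's start state recursively; a symbol fragment's start has no outgoing ε-edge, so its closure is just itself (size 1).
  r | p : |ε-closure| = 1 + 1 + 1 = 3 (the new accept is not ε-reachable since no branch accepts ε)
  (r | p)p : |ε-closure| equals the left operand's closure size = 3 (its accept is not ε-reachable, so the closure stops there)
  rpqr : |ε-closure| equals the left operand's closure size = 1 (its accept is not ε-reachable, so the closure stops there)
  (r | p)p | r | q | rpqr : new start ε-reaches every alternative's start; none of them accept ε, so the new accept is not reached: |ε-closure| = 1 + 3 + 1 + 1 + 1 = 7

7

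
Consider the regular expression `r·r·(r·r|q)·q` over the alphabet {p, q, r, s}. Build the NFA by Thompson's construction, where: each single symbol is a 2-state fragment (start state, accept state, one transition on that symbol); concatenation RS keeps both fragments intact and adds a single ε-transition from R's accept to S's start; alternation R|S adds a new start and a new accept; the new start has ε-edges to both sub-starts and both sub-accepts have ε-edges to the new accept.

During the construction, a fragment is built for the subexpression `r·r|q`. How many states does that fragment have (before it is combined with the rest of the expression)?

8

Fragment for `r·r|q`:
Each of the 3 symbol leaves contributes a 2-state fragment.
  r·r = 4 states
  r·r|q = 8 states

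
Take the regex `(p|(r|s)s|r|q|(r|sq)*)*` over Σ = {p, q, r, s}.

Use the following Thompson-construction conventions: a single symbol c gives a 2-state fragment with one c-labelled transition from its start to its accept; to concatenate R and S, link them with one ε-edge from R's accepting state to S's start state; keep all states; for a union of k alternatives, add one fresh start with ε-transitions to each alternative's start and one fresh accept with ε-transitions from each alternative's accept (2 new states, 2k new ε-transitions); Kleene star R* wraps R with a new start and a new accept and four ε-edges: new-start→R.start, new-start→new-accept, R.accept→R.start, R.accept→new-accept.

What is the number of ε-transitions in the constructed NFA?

Bottom-up over the parse tree:
Each of the 9 symbol leaves contributes 0 ε-transitions.
  r|s → 4 ε-transitions
  (r|s)s → 5 ε-transitions
  sq → 1 ε-transition
  r|sq → 5 ε-transitions
  (r|sq)* → 9 ε-transitions
  p|(r|s)s|r|q|(r|sq)* → 24 ε-transitions
  (p|(r|s)s|r|q|(r|sq)*)* → 28 ε-transitions

28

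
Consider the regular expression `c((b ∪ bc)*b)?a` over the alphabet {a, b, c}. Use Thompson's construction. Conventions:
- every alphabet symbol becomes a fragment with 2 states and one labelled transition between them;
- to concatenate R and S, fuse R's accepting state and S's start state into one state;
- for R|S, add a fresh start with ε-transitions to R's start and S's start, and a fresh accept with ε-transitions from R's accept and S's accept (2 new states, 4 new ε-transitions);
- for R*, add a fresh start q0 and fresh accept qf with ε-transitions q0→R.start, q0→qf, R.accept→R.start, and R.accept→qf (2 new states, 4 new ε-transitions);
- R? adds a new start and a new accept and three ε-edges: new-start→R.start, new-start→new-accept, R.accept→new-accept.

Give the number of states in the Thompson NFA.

14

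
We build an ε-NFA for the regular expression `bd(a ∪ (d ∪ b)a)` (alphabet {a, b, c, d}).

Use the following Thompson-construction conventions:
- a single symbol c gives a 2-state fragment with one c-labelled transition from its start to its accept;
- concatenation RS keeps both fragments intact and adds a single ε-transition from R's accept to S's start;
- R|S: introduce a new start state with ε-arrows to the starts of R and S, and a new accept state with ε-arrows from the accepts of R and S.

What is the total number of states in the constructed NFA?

Bottom-up over the parse tree:
Each of the 6 symbol leaves contributes a 2-state fragment.
  d ∪ b → 6 states
  (d ∪ b)a → 8 states
  a ∪ (d ∪ b)a → 12 states
  bd(a ∪ (d ∪ b)a) → 16 states

16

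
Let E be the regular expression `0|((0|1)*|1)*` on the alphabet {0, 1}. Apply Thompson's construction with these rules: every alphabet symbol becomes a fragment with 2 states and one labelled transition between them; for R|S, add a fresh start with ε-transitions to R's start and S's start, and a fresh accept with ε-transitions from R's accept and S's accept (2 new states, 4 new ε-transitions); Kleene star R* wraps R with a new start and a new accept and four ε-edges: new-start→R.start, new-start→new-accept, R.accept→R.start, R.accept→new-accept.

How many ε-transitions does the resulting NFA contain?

20

Per subexpression:
Each of the 4 symbol leaves contributes 0 ε-transitions.
  0|1 : 4 ε-transitions
  (0|1)* : 8 ε-transitions
  (0|1)*|1 : 12 ε-transitions
  ((0|1)*|1)* : 16 ε-transitions
  0|((0|1)*|1)* : 20 ε-transitions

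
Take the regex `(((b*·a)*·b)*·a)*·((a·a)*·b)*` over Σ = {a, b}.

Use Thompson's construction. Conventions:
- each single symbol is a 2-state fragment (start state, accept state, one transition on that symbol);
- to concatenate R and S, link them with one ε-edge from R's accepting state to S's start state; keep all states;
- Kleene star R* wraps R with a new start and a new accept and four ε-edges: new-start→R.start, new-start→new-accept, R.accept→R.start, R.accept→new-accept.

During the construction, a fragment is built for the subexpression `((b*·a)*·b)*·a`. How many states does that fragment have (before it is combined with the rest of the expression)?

Fragment for `((b*·a)*·b)*·a`:
Each of the 4 symbol leaves contributes a 2-state fragment.
  b* = 4 states
  b*·a = 6 states
  (b*·a)* = 8 states
  (b*·a)*·b = 10 states
  ((b*·a)*·b)* = 12 states
  ((b*·a)*·b)*·a = 14 states

14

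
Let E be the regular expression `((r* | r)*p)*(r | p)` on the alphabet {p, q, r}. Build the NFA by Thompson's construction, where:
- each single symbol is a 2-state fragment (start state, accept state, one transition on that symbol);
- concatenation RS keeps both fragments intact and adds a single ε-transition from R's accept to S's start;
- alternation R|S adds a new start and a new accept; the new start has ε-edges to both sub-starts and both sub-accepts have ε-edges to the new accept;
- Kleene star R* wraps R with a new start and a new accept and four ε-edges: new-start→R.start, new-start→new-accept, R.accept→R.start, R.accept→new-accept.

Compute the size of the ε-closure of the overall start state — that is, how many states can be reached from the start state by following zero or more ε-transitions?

Compute the ε-closure size of each fragment's start state recursively; a symbol fragment's start has no outgoing ε-edge, so its closure is just itself (size 1).
  r* — new start has ε-edges to the inner start and to the new accept, so |ε-closure| = 2 + 1 = 3
  r* | r — |ε-closure| = 1 (new start) + (3 + 1) + 1 (new accept, since some branch ε-reaches its own accept) = 6
  (r* | r)* — the star's fresh start ε-reaches both the body's start and the fresh accept: |ε-closure| = 2 + 6 = 8
  (r* | r)*p — |ε-closure| = 8 + 1 = 9 (closure spills across the concat boundary because the left factor accepts ε)
  ((r* | r)*p)* — the star's fresh start ε-reaches both the body's start and the fresh accept: |ε-closure| = 2 + 9 = 11
  r | p — new start ε-reaches every alternative's start; none of them accept ε, so the new accept is not reached: |ε-closure| = 1 + 1 + 1 = 3
  ((r* | r)*p)*(r | p) — the left operand accepts ε, so the closure extends into the next operand (via the concat ε-link); |ε-closure| = 11 + 3 = 14

14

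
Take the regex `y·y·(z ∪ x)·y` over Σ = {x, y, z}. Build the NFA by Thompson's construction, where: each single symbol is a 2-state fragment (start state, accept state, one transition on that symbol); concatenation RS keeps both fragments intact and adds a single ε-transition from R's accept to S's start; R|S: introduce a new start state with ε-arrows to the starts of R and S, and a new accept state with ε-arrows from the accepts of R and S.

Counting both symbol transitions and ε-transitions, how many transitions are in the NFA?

12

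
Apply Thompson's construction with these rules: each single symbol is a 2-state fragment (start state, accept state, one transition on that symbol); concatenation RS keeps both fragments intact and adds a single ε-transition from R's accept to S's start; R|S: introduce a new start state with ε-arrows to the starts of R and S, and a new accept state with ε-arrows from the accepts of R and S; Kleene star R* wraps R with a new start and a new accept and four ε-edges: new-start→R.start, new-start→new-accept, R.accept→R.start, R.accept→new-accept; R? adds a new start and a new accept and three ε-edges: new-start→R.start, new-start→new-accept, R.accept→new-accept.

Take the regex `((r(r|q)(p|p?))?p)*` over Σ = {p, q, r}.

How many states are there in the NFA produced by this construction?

22

Bottom-up over the parse tree:
Each of the 6 symbol leaves contributes a 2-state fragment.
  r|q → 6 states
  p? → 4 states
  p|p? → 8 states
  r(r|q)(p|p?) → 16 states
  (r(r|q)(p|p?))? → 18 states
  (r(r|q)(p|p?))?p → 20 states
  ((r(r|q)(p|p?))?p)* → 22 states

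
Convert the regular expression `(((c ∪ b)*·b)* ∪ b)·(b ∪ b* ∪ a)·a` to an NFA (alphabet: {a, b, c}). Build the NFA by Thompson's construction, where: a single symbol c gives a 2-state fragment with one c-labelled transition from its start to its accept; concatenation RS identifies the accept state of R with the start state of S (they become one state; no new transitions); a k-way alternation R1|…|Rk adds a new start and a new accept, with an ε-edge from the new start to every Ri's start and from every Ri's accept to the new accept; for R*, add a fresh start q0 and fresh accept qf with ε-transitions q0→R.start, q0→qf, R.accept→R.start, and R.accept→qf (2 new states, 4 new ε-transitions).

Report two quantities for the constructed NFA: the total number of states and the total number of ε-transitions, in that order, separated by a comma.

25, 26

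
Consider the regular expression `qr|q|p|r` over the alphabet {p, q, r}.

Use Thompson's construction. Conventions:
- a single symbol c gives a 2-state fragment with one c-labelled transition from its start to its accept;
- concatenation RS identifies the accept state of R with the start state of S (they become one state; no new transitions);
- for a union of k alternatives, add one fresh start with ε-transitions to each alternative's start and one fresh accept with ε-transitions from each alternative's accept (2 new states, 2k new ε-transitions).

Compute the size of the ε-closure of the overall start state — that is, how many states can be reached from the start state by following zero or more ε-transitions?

5

Work bottom-up. For each fragment F, track |ε-closure(F.start)| and whether F's accept lies in that closure (i.e. whether F accepts ε). A single-symbol fragment has closure size 1 and does not accept ε.
  qr — |closure| equals the left operand's closure size = 1 (its accept is not ε-reachable, so the closure stops there)
  qr|q|p|r — new start ε-reaches every alternative's start; none of them accept ε, so the new accept is not reached: |closure| = 1 + 1 + 1 + 1 + 1 = 5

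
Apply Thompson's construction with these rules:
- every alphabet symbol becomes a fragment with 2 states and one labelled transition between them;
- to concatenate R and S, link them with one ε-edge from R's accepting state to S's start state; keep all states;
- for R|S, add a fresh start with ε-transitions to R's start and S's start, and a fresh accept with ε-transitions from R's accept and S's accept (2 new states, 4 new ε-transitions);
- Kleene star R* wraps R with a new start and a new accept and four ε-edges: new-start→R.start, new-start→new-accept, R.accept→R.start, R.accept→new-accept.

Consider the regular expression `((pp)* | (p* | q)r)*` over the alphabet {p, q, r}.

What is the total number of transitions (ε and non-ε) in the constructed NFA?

27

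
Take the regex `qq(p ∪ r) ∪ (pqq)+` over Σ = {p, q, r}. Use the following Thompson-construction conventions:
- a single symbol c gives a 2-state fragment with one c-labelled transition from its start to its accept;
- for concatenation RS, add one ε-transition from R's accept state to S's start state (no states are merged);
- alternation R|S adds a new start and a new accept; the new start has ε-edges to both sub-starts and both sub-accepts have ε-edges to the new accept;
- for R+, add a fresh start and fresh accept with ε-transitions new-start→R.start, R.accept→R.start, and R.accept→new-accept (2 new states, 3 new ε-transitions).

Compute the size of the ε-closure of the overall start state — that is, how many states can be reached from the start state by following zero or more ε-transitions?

4

Let C(F) = |ε-closure(F.start)| within fragment F, and note whether F accepts ε. Symbol fragments have C = 1 and do not accept ε. Then:
  p ∪ r : new start ε-reaches every alternative's start; none of them accept ε, so the new accept is not reached: |closure| = 1 + 1 + 1 = 3
  qq(p ∪ r) : |closure| equals the left operand's closure size = 1 (its accept is not ε-reachable, so the closure stops there)
  pqq : |closure| equals the left operand's closure size = 1 (its accept is not ε-reachable, so the closure stops there)
  (pqq)+ : |closure| = 1 + 1 = 2 (the body doesn't accept ε, so the new accept is not reached)
  qq(p ∪ r) ∪ (pqq)+ : |closure| = 1 + 1 + 2 = 4 (the new accept is not ε-reachable since no branch accepts ε)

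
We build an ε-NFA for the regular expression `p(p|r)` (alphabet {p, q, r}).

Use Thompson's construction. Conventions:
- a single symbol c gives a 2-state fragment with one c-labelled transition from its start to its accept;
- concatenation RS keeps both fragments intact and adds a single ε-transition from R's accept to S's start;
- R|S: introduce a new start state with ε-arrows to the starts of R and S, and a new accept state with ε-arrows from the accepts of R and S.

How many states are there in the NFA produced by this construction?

Per subexpression:
Each of the 3 symbol leaves contributes a 2-state fragment.
  p|r → 6 states
  p(p|r) → 8 states

8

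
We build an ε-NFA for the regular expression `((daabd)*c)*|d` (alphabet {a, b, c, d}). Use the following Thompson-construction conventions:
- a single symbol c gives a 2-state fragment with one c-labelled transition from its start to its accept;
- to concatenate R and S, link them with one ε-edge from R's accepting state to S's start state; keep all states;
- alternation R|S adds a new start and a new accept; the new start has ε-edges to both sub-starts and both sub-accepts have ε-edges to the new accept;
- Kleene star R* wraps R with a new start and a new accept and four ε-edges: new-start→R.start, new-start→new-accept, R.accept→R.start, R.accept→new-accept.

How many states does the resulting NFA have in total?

20

By structural recursion:
Each of the 7 symbol leaves contributes a 2-state fragment.
  daabd = 10 states
  (daabd)* = 12 states
  (daabd)*c = 14 states
  ((daabd)*c)* = 16 states
  ((daabd)*c)*|d = 20 states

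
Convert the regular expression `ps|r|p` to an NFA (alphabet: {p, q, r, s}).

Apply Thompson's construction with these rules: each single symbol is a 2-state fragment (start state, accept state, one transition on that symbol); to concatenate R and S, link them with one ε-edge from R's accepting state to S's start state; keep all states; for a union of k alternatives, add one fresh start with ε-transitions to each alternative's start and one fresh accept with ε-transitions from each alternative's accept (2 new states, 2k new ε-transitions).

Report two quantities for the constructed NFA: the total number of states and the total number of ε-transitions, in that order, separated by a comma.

10, 7

Building bottom-up:
Each of the 4 symbol leaves contributes 2 states and 0 ε-transitions.
  ps : 4 states, 1 ε-transition
  ps|r|p : 10 states, 7 ε-transitions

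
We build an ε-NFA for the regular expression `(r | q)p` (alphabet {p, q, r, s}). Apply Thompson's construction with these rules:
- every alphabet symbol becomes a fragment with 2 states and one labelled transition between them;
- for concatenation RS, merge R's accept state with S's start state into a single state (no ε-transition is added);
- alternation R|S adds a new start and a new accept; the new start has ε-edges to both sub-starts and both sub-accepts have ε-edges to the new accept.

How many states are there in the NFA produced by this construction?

7

Per subexpression:
Each of the 3 symbol leaves contributes a 2-state fragment.
  r | q → 6 states
  (r | q)p → 7 states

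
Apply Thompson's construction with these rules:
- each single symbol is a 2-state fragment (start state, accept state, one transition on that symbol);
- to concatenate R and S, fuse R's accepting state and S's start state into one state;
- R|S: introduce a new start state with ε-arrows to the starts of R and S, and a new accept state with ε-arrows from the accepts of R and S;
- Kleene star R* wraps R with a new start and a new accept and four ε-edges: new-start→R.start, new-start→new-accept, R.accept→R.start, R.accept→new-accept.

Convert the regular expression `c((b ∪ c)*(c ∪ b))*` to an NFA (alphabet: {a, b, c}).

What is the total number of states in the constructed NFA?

16

By structural recursion:
Each of the 5 symbol leaves contributes a 2-state fragment.
  b ∪ c : 6 states
  (b ∪ c)* : 8 states
  c ∪ b : 6 states
  (b ∪ c)*(c ∪ b) : 13 states
  ((b ∪ c)*(c ∪ b))* : 15 states
  c((b ∪ c)*(c ∪ b))* : 16 states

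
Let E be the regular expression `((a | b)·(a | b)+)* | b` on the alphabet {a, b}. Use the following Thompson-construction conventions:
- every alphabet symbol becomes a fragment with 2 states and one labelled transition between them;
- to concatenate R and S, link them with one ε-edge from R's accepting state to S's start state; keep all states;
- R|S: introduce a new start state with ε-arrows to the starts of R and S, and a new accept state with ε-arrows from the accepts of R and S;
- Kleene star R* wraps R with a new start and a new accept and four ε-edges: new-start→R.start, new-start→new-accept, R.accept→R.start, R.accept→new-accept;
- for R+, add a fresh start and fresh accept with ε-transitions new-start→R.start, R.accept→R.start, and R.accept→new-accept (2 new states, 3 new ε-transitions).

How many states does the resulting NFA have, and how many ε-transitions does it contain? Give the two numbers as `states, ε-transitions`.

Per subexpression:
Each of the 5 symbol leaves contributes 2 states and 0 ε-transitions.
  a | b = 6 states, 4 ε-transitions
  a | b = 6 states, 4 ε-transitions
  (a | b)+ = 8 states, 7 ε-transitions
  (a | b)·(a | b)+ = 14 states, 12 ε-transitions
  ((a | b)·(a | b)+)* = 16 states, 16 ε-transitions
  ((a | b)·(a | b)+)* | b = 20 states, 20 ε-transitions

20, 20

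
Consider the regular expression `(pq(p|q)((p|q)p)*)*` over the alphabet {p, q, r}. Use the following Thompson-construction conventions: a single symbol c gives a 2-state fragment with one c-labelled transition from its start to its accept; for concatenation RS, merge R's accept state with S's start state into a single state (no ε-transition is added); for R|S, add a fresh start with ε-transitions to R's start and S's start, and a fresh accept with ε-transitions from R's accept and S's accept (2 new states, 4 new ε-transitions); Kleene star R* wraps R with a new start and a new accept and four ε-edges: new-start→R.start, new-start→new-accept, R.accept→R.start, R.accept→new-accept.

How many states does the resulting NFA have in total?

18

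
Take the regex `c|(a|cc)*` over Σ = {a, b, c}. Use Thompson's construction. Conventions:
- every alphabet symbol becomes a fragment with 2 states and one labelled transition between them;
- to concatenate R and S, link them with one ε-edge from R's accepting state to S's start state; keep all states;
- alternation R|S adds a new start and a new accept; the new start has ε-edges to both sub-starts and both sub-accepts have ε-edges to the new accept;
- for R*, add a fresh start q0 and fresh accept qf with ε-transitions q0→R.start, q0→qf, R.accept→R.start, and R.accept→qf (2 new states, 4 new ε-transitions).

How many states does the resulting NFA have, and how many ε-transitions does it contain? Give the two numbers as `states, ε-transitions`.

14, 13

By structural recursion:
Each of the 4 symbol leaves contributes 2 states and 0 ε-transitions.
  cc = 4 states, 1 ε-transition
  a|cc = 8 states, 5 ε-transitions
  (a|cc)* = 10 states, 9 ε-transitions
  c|(a|cc)* = 14 states, 13 ε-transitions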